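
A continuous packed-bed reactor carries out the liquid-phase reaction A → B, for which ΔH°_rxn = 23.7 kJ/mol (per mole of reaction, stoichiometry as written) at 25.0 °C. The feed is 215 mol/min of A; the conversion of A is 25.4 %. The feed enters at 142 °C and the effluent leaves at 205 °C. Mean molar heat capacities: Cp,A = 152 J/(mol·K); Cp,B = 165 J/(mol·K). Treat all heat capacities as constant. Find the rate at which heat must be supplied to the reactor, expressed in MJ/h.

Q_in = 209 MJ/h

Extent of reaction ξ = 0.254 × 215 = 54.61 mol/min
Reaction term: ξ·ΔH°_rxn = 54.61 × 23.7 = 1294.3 kJ/min
Sensible, feed 142→25 °C: -3823.6 kJ/min
Outlet flows (mol/min): A 160.39, B 54.61
Sensible, products 25→205 °C: 6010.2 kJ/min
Q = ΔH = 3480.9 kJ/min = 58.015 kW
Heat supplied = 208.85 MJ/h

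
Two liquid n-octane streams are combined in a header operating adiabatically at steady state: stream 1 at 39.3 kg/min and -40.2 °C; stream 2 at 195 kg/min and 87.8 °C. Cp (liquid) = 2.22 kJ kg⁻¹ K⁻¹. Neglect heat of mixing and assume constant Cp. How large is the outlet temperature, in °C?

Energy balance with Q = 0: Σ ṁᵢCp,ᵢ(T_out − Tᵢ) = 0
T_out = Σ ṁᵢCp,ᵢTᵢ / Σ ṁᵢCp,ᵢ
      = 34501 / 520.15 = 66.33 °C

T_out = 66.3 °C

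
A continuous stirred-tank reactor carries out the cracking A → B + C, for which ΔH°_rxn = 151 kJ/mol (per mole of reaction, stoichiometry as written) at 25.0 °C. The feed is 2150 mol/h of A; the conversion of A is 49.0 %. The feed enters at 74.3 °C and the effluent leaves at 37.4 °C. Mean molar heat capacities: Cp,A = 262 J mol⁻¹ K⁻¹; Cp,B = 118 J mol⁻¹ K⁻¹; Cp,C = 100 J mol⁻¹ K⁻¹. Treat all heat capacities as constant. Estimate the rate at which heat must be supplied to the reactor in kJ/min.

Extent of reaction ξ = 0.490 × 2150 = 1053.5 mol/h
Reaction term: ξ·ΔH°_rxn = 1053.5 × 151 = 159080 kJ/h
Sensible, feed 74.3→25 °C: -27771 kJ/h
Outlet flows (mol/h): A 1096.5, B 1053.5, C 1053.5
Sensible, products 25→37.4 °C: 6410.1 kJ/h
Q = ΔH = 137720 kJ/h = 38.255 kW
Heat supplied = 2295.3 kJ/min

Q_in = 2300 kJ/min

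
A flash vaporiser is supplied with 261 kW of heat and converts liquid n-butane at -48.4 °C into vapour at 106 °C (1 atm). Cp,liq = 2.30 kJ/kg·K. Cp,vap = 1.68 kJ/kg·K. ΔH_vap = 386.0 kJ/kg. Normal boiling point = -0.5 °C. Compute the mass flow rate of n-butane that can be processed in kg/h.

ṁ = 1390 kg/h

Δh = 2.30×(-0.5−-48.4) + 386.0 + 1.68×(106−-0.5) = 675.09 kJ/kg
Q = 261 kW = 261 kJ/s = 939600 kJ/h
ṁ = Q/Δh = 939600 / 675.09 = 1391.8 kg/h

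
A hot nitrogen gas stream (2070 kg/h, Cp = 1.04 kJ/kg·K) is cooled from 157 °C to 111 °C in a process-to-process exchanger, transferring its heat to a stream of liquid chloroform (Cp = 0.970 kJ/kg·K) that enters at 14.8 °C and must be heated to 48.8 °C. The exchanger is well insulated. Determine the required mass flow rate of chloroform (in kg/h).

Heat released by hot stream: Q = 2070 × 1.04 × (157 − 111) = 99029 kJ/h
Energy balance on cold side (adiabatic exchanger): Q = ṁ_c·Cp_c·(T_c,out − T_c,in)
ṁ_c = 99029 / [0.970 × (48.8 − 14.8)] = 3002.7 kg/h

ṁ_c = 3000 kg/h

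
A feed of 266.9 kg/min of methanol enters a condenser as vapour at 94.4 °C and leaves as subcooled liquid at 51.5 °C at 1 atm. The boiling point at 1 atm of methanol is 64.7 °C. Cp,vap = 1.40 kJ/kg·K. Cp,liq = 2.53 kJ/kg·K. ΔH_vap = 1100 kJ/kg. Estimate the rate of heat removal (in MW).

vapour 94.4→64.7 °C: -41.58 kJ/kg
condensation at 64.7 °C: -1100 kJ/kg
liquid 64.7→51.5 °C: -33.396 kJ/kg
Δh = -41.58 + -1100 + -33.396 = -1175 kJ/kg
Q = ṁ·Δh = 266.9 kg/min × -1175 kJ/kg = -313600 kJ/min
|Q| = 5226.7 kW = 5.2267 MW

Q_c = 5.23 MW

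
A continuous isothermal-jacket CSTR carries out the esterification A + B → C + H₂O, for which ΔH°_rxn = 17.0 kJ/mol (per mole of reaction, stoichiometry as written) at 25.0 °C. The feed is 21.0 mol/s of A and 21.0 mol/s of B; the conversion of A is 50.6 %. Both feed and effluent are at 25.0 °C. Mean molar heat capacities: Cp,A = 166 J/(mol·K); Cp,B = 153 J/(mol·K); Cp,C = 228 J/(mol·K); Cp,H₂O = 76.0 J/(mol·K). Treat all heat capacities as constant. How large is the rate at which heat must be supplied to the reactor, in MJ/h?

Extent of reaction ξ = 0.506 × 21.0 = 10.626 mol/s
Reaction term: ξ·ΔH°_rxn = 10.626 × 17.0 = 180.64 kJ/s
Q = ΔH = 180.64 kJ/s = 180.64 kW
Heat supplied = 650.31 MJ/h

Q_in = 650 MJ/h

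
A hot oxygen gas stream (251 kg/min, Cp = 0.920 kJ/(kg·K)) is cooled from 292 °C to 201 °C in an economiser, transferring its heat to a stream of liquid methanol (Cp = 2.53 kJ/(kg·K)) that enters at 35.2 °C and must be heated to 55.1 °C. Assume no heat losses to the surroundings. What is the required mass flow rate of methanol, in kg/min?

ṁ_c = 417 kg/min

Heat released by hot stream: Q = 251 × 0.920 × (292 − 201) = 21014 kJ/min
Energy balance on cold side (adiabatic exchanger): Q = ṁ_c·Cp_c·(T_c,out − T_c,in)
ṁ_c = 21014 / [2.53 × (55.1 − 35.2)] = 417.38 kg/min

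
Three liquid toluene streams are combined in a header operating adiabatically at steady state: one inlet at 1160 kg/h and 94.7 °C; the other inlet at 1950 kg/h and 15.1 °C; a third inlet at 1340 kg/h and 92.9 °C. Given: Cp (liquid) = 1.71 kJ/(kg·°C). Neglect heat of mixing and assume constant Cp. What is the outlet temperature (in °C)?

T_out = 59.3 °C

Energy balance with Q = 0: Σ ṁᵢCp,ᵢ(T_out − Tᵢ) = 0
T_out = Σ ṁᵢCp,ᵢTᵢ / Σ ṁᵢCp,ᵢ
      = 451070 / 7609.5 = 59.277 °C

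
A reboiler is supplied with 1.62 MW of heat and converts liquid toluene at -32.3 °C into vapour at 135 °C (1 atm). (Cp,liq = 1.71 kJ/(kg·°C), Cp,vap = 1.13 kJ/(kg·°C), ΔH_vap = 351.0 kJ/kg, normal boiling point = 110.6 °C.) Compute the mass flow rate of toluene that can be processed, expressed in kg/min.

ṁ = 156 kg/min

Δh = 1.71×(110.6−-32.3) + 351.0 + 1.13×(135−110.6) = 622.93 kJ/kg
Q = 1.62 MW = 1620 kJ/s = 97200 kJ/min
ṁ = Q/Δh = 97200 / 622.93 = 156.04 kg/min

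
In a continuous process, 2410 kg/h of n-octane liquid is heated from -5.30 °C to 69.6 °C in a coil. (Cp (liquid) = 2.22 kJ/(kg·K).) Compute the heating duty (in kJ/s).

Q = ṁ·Cp·ΔT = 2410 × 2.22 × (69.6 − -5.30) = 400730 kJ/h
Converting: 400730 / 3600 s = 111.31 kW

Q = 111 kJ/s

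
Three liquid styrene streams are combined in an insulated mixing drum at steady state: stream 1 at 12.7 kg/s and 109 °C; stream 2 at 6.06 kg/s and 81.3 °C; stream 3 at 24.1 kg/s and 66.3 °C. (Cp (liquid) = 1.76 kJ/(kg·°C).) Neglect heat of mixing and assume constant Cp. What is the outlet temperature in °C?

T_out = 81.1 °C

No heat crosses the boundary, so H_out = H_in.
T_out = Σ ṁᵢCp,ᵢTᵢ / Σ ṁᵢCp,ᵢ
      = 6115.7 / 75.434 = 81.073 °C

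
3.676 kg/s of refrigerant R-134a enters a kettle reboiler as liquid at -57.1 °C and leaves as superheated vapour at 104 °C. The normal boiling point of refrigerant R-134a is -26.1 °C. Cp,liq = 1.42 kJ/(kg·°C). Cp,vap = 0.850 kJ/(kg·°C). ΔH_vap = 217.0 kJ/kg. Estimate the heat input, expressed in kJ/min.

Q = 82000 kJ/min

liquid -57.1→-26.1 °C: 44.02 kJ/kg
vaporisation at -26.1 °C: 217 kJ/kg
vapour -26.1→104 °C: 110.58 kJ/kg
Δh = 44.02 + 217 + 110.58 = 371.61 kJ/kg
Q = ṁ·Δh = 3.676 kg/s × 371.61 kJ/kg = 1366 kJ/s
|Q| = 1366 kW = 81961 kJ/min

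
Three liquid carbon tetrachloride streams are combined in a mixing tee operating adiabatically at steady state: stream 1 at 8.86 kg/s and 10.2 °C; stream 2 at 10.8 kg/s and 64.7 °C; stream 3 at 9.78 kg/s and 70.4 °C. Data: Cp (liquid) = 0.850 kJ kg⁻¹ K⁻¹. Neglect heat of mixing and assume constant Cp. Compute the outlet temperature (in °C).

Adiabatic, steady state ⇒ Σ ṁᵢCp,ᵢ(T_out − Tᵢ) = 0
Σ ṁᵢCp,ᵢTᵢ = 8.86×0.850×10.2 + 10.8×0.850×64.7 + 9.78×0.850×70.4 = 1256
Σ ṁᵢCp,ᵢ = 8.86×0.850 + 10.8×0.850 + 9.78×0.850 = 25.024
T_out = 1256 / 25.024 = 50.192 °C

T_out = 50.2 °C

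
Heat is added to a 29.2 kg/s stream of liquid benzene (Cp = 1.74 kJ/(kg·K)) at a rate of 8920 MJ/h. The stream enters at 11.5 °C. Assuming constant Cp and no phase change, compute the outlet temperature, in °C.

Q = 8920 MJ/h = 2477.8 kJ/s
ΔT = Q/(ṁ·Cp) = 2477.8/(29.2×1.74) = 48.767 K
T_out = 11.5 + 48.767 = 60.267 °C

T_out = 60.3 °C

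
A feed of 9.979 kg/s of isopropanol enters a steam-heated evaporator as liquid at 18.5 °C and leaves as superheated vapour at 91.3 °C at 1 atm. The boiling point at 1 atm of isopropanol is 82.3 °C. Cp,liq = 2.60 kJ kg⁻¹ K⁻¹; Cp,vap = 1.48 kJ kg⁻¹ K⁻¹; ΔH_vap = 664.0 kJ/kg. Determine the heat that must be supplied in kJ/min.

Q = 505000 kJ/min

liquid 18.5→82.3 °C: 165.88 kJ/kg
vaporisation at 82.3 °C: 664 kJ/kg
vapour 82.3→91.3 °C: 13.32 kJ/kg
Δh = 165.88 + 664 + 13.32 = 843.2 kJ/kg
Q = ṁ·Δh = 9.979 kg/s × 843.2 kJ/kg = 8414.3 kJ/s
|Q| = 8414.3 kW = 504860 kJ/min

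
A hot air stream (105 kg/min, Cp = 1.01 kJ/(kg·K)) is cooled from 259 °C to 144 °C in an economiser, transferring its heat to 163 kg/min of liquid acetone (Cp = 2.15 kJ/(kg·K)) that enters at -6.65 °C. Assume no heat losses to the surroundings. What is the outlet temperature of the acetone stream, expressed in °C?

Heat released by hot stream: Q = 105 × 1.01 × (259 − 144) = 12196 kJ/min
Energy balance on cold side (adiabatic exchanger): Q = ṁ_c·Cp_c·(T_c,out − T_c,in)
T_c,out = -6.65 + 12196/(163 × 2.15) = 28.15 °C

T_c,out = 28.2 °C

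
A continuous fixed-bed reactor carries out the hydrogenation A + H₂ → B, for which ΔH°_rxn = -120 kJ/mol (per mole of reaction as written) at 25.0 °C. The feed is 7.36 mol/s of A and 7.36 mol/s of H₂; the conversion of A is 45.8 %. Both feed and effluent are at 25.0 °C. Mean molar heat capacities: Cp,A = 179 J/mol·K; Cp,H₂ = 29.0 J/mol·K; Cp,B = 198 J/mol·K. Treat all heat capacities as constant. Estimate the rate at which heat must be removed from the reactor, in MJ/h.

Q_out = 1460 MJ/h

Extent of reaction ξ = 0.458 × 7.36 = 3.3709 mol/s
Reaction term: ξ·ΔH°_rxn = 3.3709 × -120 = -404.51 kJ/s
Q = ΔH = -404.51 kJ/s = -404.51 kW
Heat removed = 1456.2 MJ/h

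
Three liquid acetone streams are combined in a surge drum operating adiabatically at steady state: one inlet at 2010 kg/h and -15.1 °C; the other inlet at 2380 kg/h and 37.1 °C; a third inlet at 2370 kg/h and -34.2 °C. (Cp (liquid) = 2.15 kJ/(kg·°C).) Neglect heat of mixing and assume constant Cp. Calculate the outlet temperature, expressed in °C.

T_out = -3.42 °C

No heat crosses the boundary, so H_out = H_in.
T_out = Σ ṁᵢCp,ᵢTᵢ / Σ ṁᵢCp,ᵢ
      = -49680 / 14534 = -3.4182 °C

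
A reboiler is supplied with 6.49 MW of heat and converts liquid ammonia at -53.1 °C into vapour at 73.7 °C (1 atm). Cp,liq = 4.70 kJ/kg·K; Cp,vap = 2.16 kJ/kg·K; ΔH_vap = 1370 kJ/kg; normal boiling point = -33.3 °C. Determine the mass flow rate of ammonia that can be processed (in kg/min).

Δh = 4.70×(-33.3−-53.1) + 1370 + 2.16×(73.7−-33.3) = 1694.2 kJ/kg
Q = 6.49 MW = 6490 kJ/s = 389400 kJ/min
ṁ = Q/Δh = 389400 / 1694.2 = 229.85 kg/min

ṁ = 230 kg/min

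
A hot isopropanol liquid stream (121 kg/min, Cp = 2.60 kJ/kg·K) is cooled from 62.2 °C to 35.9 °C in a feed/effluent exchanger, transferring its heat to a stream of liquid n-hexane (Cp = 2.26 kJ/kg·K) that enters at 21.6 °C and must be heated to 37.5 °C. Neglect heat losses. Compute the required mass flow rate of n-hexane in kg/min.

Heat released by hot stream: Q = 121 × 2.60 × (62.2 − 35.9) = 8274 kJ/min
Energy balance on cold side (adiabatic exchanger): Q = ṁ_c·Cp_c·(T_c,out − T_c,in)
ṁ_c = 8274 / [2.26 × (37.5 − 21.6)] = 230.25 kg/min

ṁ_c = 230 kg/min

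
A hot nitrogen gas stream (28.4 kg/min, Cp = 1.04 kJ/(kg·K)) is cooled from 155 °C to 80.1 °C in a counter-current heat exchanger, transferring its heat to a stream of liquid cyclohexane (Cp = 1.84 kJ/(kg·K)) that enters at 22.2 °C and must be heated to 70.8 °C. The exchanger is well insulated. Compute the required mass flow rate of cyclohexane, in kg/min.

ṁ_c = 24.7 kg/min

Heat released by hot stream: Q = 28.4 × 1.04 × (155 − 80.1) = 2212.2 kJ/min
Energy balance on cold side (adiabatic exchanger): Q = ṁ_c·Cp_c·(T_c,out − T_c,in)
ṁ_c = 2212.2 / [1.84 × (70.8 − 22.2)] = 24.739 kg/min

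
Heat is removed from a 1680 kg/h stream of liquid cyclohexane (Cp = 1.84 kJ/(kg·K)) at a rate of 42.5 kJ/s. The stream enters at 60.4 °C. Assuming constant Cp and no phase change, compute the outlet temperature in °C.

Q = 42.5 kJ/s = 153000 kJ/h
ΔT = Q/(ṁ·Cp) = 153000/(1680×1.84) = 49.495 K
T_out = 60.4 − 49.495 = 10.905 °C

T_out = 10.9 °C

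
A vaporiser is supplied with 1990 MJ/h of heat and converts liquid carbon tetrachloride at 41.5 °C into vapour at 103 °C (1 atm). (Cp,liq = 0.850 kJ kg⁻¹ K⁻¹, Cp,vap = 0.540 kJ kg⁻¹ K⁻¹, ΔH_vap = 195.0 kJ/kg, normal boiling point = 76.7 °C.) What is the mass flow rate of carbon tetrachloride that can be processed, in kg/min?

Δh = 0.850×(76.7−41.5) + 195.0 + 0.540×(103−76.7) = 239.12 kJ/kg
Q = 1990 MJ/h = 552.78 kJ/s = 33167 kJ/min
ṁ = Q/Δh = 33167 / 239.12 = 138.7 kg/min

ṁ = 139 kg/min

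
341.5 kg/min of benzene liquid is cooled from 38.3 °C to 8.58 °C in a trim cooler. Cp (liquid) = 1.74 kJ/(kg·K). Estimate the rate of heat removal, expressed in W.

Q = ṁ·Cp·ΔT = 341.5 × 1.74 × (8.58 − 38.3) = -17660 kJ/min
Converting: 17660 / 60 s = 294.33 kW
Cooling duty = 294330 W

Q_c = 294000 W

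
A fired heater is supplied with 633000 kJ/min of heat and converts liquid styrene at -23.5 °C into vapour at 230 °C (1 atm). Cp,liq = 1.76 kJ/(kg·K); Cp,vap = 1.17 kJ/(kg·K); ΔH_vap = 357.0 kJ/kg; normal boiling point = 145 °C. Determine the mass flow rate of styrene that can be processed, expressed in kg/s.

Δh = 1.76×(145−-23.5) + 357.0 + 1.17×(230−145) = 753.01 kJ/kg
Q = 633000 kJ/min = 10550 kJ/s = 10550 kJ/s
ṁ = Q/Δh = 10550 / 753.01 = 14.01 kg/s

ṁ = 14.0 kg/s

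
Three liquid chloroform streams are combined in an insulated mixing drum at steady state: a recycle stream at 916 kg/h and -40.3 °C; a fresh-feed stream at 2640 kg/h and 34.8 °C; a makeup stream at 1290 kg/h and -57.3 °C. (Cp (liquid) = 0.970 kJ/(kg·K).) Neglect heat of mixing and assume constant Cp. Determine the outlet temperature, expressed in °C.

T_out = -3.91 °C

Adiabatic, steady state ⇒ Σ ṁᵢCp,ᵢ(T_out − Tᵢ) = 0
T_out = Σ ṁᵢCp,ᵢTᵢ / Σ ṁᵢCp,ᵢ
      = -18391 / 4700.6 = -3.9125 °C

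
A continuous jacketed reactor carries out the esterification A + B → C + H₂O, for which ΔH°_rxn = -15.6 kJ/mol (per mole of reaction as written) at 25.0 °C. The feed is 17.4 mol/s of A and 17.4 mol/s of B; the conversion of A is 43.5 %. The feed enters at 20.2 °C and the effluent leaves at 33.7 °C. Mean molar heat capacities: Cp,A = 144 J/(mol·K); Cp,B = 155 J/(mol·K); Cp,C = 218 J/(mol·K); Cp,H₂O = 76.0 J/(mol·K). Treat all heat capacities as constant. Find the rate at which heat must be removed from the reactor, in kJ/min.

Q_out = 2890 kJ/min

Extent of reaction ξ = 0.435 × 17.4 = 7.569 mol/s
Reaction term: ξ·ΔH°_rxn = 7.569 × -15.6 = -118.08 kJ/s
Sensible, feed 20.2→25 °C: 24.972 kJ/s
Outlet flows (mol/s): A 9.831, B 9.831, C 7.569, H₂O 7.569
Sensible, products 25→33.7 °C: 44.933 kJ/s
Q = ΔH = -48.171 kJ/s = -48.171 kW
Heat removed = 2890.2 kJ/min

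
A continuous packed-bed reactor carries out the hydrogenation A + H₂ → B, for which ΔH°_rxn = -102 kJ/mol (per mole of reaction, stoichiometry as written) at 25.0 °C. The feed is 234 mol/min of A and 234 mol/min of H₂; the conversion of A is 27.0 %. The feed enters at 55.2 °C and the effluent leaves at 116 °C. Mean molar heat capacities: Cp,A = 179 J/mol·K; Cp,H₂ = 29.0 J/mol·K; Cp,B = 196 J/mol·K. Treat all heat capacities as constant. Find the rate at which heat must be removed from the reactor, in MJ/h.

Q_out = 213 MJ/h

Extent of reaction ξ = 0.270 × 234 = 63.18 mol/min
Reaction term: ξ·ΔH°_rxn = 63.18 × -102 = -6444.4 kJ/min
Sensible, feed 55.2→25 °C: -1469.9 kJ/min
Outlet flows (mol/min): A 170.82, H₂ 170.82, B 63.18
Sensible, products 25→116 °C: 4360.2 kJ/min
Q = ΔH = -3554.1 kJ/min = -59.235 kW
Heat removed = 213.25 MJ/h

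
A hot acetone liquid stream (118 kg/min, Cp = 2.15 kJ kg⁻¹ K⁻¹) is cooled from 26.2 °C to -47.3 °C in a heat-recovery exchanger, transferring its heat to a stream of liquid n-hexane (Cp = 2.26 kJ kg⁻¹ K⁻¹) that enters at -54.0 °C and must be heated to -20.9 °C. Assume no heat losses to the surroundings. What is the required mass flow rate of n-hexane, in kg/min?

Heat released by hot stream: Q = 118 × 2.15 × (26.2 − -47.3) = 18647 kJ/min
Energy balance on cold side (adiabatic exchanger): Q = ṁ_c·Cp_c·(T_c,out − T_c,in)
ṁ_c = 18647 / [2.26 × (-20.9 − -54.0)] = 249.27 kg/min

ṁ_c = 249 kg/min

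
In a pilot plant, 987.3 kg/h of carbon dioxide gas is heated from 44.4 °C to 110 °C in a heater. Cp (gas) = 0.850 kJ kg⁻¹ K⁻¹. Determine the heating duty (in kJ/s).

Q = 15.3 kJ/s

Q = ṁ·Cp·ΔT = 987.3 × 0.850 × (110 − 44.4) = 55052 kJ/h
Converting: 55052 / 3600 s = 15.292 kW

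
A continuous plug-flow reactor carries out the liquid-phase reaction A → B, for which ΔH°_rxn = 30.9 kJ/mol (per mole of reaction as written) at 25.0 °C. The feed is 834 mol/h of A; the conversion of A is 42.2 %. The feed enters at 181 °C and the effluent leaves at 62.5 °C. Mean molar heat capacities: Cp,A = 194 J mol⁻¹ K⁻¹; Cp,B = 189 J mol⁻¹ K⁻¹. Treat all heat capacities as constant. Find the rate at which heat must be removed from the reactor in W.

Q_out = 2320 W

Extent of reaction ξ = 0.422 × 834 = 351.95 mol/h
Reaction term: ξ·ΔH°_rxn = 351.95 × 30.9 = 10875 kJ/h
Sensible, feed 181→25 °C: -25240 kJ/h
Outlet flows (mol/h): A 482.05, B 351.95
Sensible, products 25→62.5 °C: 6001.4 kJ/h
Q = ΔH = -8363.6 kJ/h = -2.3232 kW
Heat removed = 2323.2 W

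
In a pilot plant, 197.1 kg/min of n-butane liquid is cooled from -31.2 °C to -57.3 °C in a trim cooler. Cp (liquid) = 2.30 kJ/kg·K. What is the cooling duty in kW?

Q = ṁ·Cp·ΔT = 197.1 × 2.30 × (-57.3 − -31.2) = -11832 kJ/min
Converting: 11832 / 60 s = 197.2 kW

Q_c = 197 kW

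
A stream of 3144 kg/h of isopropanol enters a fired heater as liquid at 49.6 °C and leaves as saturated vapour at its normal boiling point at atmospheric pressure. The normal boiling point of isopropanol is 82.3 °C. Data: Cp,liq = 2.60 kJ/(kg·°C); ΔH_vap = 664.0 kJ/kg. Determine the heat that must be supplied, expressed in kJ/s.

liquid 49.6→82.3 °C: 85.02 kJ/kg
vaporisation at 82.3 °C: 664 kJ/kg
Δh = 85.02 + 664 = 749.02 kJ/kg
Q = ṁ·Δh = 3144 kg/h × 749.02 kJ/kg = 2.3549e+06 kJ/h
|Q| = 654.14 kW

Q = 654 kJ/s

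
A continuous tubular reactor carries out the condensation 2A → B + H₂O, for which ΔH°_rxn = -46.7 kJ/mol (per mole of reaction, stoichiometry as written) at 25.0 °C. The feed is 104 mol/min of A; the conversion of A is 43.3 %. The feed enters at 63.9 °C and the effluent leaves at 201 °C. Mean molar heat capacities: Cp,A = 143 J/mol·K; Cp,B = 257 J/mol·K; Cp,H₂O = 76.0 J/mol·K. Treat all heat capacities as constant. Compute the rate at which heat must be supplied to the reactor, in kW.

Extent of reaction ξ = 0.433 × 104 / 2 = 22.516 mol/min
Reaction term: ξ·ΔH°_rxn = 22.516 × -46.7 = -1051.5 kJ/min
Sensible, feed 63.9→25 °C: -578.52 kJ/min
Outlet flows (mol/min): A 58.968, B 22.516, H₂O 22.516
Sensible, products 25→201 °C: 2803.7 kJ/min
Q = ΔH = 1173.7 kJ/min = 19.562 kW
Heat supplied = 19.562 kW

Q_in = 19.6 kW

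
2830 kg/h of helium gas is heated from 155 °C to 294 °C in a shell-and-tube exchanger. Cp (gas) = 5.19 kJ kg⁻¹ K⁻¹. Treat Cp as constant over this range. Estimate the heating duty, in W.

Q = ṁ·Cp·ΔT = 2830 × 5.19 × (294 − 155) = 2.0416e+06 kJ/h
Converting: 2.0416e+06 / 3600 s = 567.11 kW
Heating duty = 567110 W

Q = 567000 W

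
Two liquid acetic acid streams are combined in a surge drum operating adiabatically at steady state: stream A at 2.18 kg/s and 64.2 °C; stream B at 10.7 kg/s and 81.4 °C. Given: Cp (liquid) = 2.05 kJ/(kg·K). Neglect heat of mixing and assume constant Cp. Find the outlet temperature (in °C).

T_out = 78.5 °C

No heat crosses the boundary, so H_out = H_in.
T_out = Σ ṁᵢCp,ᵢTᵢ / Σ ṁᵢCp,ᵢ
      = 2072.4 / 26.404 = 78.489 °C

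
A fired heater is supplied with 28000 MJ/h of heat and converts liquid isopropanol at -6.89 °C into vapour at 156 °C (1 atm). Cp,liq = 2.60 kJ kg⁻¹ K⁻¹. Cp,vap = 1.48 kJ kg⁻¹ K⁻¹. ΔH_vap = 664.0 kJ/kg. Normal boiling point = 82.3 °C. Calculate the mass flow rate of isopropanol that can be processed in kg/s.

Δh = 2.60×(82.3−-6.89) + 664.0 + 1.48×(156−82.3) = 1005 kJ/kg
Q = 28000 MJ/h = 7777.8 kJ/s = 7777.8 kJ/s
ṁ = Q/Δh = 7777.8 / 1005 = 7.7393 kg/s

ṁ = 7.74 kg/s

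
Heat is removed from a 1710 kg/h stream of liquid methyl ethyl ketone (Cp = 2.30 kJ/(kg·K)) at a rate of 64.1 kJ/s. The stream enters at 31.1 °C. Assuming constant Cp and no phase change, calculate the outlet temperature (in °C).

T_out = -27.6 °C

Q = 64.1 kJ/s = 230760 kJ/h
ΔT = Q/(ṁ·Cp) = 230760/(1710×2.30) = 58.673 K
T_out = 31.1 − 58.673 = -27.573 °C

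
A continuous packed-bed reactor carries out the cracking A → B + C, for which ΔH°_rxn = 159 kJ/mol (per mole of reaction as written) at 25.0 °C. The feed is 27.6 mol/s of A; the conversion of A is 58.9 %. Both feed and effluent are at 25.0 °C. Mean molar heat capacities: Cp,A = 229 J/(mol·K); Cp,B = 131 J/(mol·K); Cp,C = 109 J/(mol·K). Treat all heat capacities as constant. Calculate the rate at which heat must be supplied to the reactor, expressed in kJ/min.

Extent of reaction ξ = 0.589 × 27.6 = 16.256 mol/s
Reaction term: ξ·ΔH°_rxn = 16.256 × 159 = 2584.8 kJ/s
Q = ΔH = 2584.8 kJ/s = 2584.8 kW
Heat supplied = 155090 kJ/min

Q_in = 155000 kJ/min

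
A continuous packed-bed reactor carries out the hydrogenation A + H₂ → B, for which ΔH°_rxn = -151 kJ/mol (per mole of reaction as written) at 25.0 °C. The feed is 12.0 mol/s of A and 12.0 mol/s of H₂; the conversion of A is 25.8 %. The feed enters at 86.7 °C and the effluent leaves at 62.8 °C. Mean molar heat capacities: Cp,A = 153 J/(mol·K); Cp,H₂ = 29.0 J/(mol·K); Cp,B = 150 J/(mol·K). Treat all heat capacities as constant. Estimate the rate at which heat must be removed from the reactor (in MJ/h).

Extent of reaction ξ = 0.258 × 12.0 = 3.096 mol/s
Reaction term: ξ·ΔH°_rxn = 3.096 × -151 = -467.5 kJ/s
Sensible, feed 86.7→25 °C: -134.75 kJ/s
Outlet flows (mol/s): A 8.904, H₂ 8.904, B 3.096
Sensible, products 25→62.8 °C: 78.81 kJ/s
Q = ΔH = -523.44 kJ/s = -523.44 kW
Heat removed = 1884.4 MJ/h

Q_out = 1880 MJ/h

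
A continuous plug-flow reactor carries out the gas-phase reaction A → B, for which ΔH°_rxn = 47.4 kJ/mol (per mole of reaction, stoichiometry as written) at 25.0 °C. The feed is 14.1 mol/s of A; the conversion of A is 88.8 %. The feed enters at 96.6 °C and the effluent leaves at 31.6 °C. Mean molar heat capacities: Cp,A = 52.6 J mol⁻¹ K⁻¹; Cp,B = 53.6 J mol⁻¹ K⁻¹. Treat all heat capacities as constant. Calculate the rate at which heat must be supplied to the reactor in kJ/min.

Extent of reaction ξ = 0.888 × 14.1 = 12.521 mol/s
Reaction term: ξ·ΔH°_rxn = 12.521 × 47.4 = 593.49 kJ/s
Sensible, feed 96.6→25 °C: -53.103 kJ/s
Outlet flows (mol/s): A 1.5792, B 12.521
Sensible, products 25→31.6 °C: 4.9776 kJ/s
Q = ΔH = 545.36 kJ/s = 545.36 kW
Heat supplied = 32722 kJ/min

Q_in = 32700 kJ/min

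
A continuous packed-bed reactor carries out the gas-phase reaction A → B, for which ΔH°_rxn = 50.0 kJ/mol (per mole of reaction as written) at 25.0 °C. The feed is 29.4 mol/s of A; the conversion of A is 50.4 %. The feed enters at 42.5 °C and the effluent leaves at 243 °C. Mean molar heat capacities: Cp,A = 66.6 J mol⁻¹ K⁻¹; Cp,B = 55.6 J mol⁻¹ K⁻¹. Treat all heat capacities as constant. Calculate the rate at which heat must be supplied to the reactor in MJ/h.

Q_in = 3950 MJ/h

Extent of reaction ξ = 0.504 × 29.4 = 14.818 mol/s
Reaction term: ξ·ΔH°_rxn = 14.818 × 50.0 = 740.88 kJ/s
Sensible, feed 42.5→25 °C: -34.266 kJ/s
Outlet flows (mol/s): A 14.582, B 14.818
Sensible, products 25→243 °C: 391.32 kJ/s
Q = ΔH = 1097.9 kJ/s = 1097.9 kW
Heat supplied = 3952.6 MJ/h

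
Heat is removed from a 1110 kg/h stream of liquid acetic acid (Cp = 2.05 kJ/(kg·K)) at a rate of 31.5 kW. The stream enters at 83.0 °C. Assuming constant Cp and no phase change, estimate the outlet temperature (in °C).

T_out = 33.2 °C

Q = 31.5 kW = 113400 kJ/h
ΔT = Q/(ṁ·Cp) = 113400/(1110×2.05) = 49.835 K
T_out = 83.0 − 49.835 = 33.165 °C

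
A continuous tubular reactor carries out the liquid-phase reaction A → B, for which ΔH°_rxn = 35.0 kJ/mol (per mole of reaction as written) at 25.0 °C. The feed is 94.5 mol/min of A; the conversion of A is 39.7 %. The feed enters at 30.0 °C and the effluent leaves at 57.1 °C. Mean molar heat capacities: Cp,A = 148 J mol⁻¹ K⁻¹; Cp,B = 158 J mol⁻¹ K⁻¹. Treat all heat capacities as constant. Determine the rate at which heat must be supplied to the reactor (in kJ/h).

Extent of reaction ξ = 0.397 × 94.5 = 37.517 mol/min
Reaction term: ξ·ΔH°_rxn = 37.517 × 35.0 = 1313.1 kJ/min
Sensible, feed 30.0→25 °C: -69.93 kJ/min
Outlet flows (mol/min): A 56.983, B 37.517
Sensible, products 25→57.1 °C: 460.99 kJ/min
Q = ΔH = 1704.1 kJ/min = 28.402 kW
Heat supplied = 102250 kJ/h

Q_in = 102000 kJ/h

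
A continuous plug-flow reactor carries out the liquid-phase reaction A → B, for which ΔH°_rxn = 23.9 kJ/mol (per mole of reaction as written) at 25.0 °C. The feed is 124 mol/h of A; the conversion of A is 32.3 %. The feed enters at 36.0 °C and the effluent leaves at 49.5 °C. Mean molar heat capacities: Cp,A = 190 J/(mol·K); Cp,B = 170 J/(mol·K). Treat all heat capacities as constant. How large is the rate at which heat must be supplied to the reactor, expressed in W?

Q_in = 349 W

Extent of reaction ξ = 0.323 × 124 = 40.052 mol/h
Reaction term: ξ·ΔH°_rxn = 40.052 × 23.9 = 957.24 kJ/h
Sensible, feed 36.0→25 °C: -259.16 kJ/h
Outlet flows (mol/h): A 83.948, B 40.052
Sensible, products 25→49.5 °C: 557.59 kJ/h
Q = ΔH = 1255.7 kJ/h = 0.3488 kW
Heat supplied = 348.8 W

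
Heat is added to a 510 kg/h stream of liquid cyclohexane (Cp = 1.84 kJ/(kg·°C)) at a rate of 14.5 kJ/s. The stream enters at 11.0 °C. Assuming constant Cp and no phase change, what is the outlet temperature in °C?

Q = 14.5 kJ/s = 52200 kJ/h
ΔT = Q/(ṁ·Cp) = 52200/(510×1.84) = 55.627 K
T_out = 11.0 + 55.627 = 66.627 °C

T_out = 66.6 °C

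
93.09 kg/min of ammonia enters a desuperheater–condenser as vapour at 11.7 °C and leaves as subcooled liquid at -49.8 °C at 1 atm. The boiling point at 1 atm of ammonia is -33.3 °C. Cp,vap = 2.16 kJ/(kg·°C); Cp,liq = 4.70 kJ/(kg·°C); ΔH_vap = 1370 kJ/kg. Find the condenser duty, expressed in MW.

Q_c = 2.40 MW

vapour 11.7→-33.3 °C: -97.2 kJ/kg
condensation at -33.3 °C: -1370 kJ/kg
liquid -33.3→-49.8 °C: -77.55 kJ/kg
Δh = -97.2 + -1370 + -77.55 = -1544.8 kJ/kg
Q = ṁ·Δh = 93.09 kg/min × -1544.8 kJ/kg = -143800 kJ/min
|Q| = 2396.7 kW = 2.3967 MW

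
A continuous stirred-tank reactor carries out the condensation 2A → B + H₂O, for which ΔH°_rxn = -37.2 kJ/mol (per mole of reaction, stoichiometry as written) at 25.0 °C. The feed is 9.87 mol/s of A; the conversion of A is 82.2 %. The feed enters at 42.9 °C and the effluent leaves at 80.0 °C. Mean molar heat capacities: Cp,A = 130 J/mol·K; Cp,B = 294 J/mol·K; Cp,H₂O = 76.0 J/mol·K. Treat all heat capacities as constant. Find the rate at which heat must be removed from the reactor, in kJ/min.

Q_out = 4730 kJ/min

Extent of reaction ξ = 0.822 × 9.87 / 2 = 4.0566 mol/s
Reaction term: ξ·ΔH°_rxn = 4.0566 × -37.2 = -150.9 kJ/s
Sensible, feed 42.9→25 °C: -22.967 kJ/s
Outlet flows (mol/s): A 1.7569, B 4.0566, H₂O 4.0566
Sensible, products 25→80.0 °C: 95.113 kJ/s
Q = ΔH = -78.759 kJ/s = -78.759 kW
Heat removed = 4725.5 kJ/min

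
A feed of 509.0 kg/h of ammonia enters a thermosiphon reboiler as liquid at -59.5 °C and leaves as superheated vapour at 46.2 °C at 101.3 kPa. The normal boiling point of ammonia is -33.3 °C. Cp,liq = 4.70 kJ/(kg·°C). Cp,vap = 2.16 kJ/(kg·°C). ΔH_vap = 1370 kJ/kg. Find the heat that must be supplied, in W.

Q = 235000 W

liquid -59.5→-33.3 °C: 123.14 kJ/kg
vaporisation at -33.3 °C: 1370 kJ/kg
vapour -33.3→46.2 °C: 171.72 kJ/kg
Δh = 123.14 + 1370 + 171.72 = 1664.9 kJ/kg
Q = ṁ·Δh = 509.0 kg/h × 1664.9 kJ/kg = 847410 kJ/h
|Q| = 235.39 kW = 235390 W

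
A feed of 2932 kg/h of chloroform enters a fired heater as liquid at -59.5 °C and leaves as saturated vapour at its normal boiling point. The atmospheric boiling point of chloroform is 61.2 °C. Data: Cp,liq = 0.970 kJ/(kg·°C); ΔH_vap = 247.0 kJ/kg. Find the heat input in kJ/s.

Q = 297 kJ/s

liquid -59.5→61.2 °C: 117.08 kJ/kg
vaporisation at 61.2 °C: 247 kJ/kg
Δh = 117.08 + 247 = 364.08 kJ/kg
Q = ṁ·Δh = 2932 kg/h × 364.08 kJ/kg = 1.0675e+06 kJ/h
|Q| = 296.52 kW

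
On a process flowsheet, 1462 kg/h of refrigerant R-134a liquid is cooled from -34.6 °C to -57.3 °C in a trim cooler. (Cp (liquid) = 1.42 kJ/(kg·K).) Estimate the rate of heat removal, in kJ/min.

Q = ṁ·Cp·ΔT = 1462 × 1.42 × (-57.3 − -34.6) = -47126 kJ/h
Converting: 47126 / 3600 s = 13.091 kW
Cooling duty = 785.44 kJ/min

Q_c = 785 kJ/min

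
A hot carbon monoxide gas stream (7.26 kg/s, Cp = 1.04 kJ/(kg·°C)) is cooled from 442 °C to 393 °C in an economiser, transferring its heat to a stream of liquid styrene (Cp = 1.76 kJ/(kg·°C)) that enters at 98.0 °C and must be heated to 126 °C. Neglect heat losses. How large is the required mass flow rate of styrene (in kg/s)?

ṁ_c = 7.51 kg/s

Heat released by hot stream: Q = 7.26 × 1.04 × (442 − 393) = 369.97 kJ/s
Energy balance on cold side (adiabatic exchanger): Q = ṁ_c·Cp_c·(T_c,out − T_c,in)
ṁ_c = 369.97 / [1.76 × (126 − 98.0)] = 7.5075 kg/s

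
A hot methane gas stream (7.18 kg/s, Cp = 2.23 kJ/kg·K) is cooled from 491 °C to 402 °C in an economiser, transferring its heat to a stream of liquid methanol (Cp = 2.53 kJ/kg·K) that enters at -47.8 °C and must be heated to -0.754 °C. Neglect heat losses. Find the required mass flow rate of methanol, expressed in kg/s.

ṁ_c = 12.0 kg/s

Heat released by hot stream: Q = 7.18 × 2.23 × (491 − 402) = 1425 kJ/s
Energy balance on cold side (adiabatic exchanger): Q = ṁ_c·Cp_c·(T_c,out − T_c,in)
ṁ_c = 1425 / [2.53 × (-0.754 − -47.8)] = 11.972 kg/s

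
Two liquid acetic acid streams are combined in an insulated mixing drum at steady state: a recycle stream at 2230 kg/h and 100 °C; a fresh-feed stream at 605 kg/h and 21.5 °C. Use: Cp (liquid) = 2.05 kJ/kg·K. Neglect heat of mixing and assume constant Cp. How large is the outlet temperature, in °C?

Energy balance with Q = 0: Σ ṁᵢCp,ᵢ(T_out − Tᵢ) = 0
T_out = Σ ṁᵢCp,ᵢTᵢ / Σ ṁᵢCp,ᵢ
      = 483820 / 5811.8 = 83.248 °C

T_out = 83.2 °C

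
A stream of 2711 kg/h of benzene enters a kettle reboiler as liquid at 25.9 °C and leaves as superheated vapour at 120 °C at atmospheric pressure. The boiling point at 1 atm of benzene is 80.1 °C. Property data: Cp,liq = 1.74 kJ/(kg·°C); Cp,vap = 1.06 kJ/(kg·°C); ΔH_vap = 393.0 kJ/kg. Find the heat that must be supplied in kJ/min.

Q = 23900 kJ/min

liquid 25.9→80.1 °C: 94.308 kJ/kg
vaporisation at 80.1 °C: 393 kJ/kg
vapour 80.1→120 °C: 42.294 kJ/kg
Δh = 94.308 + 393 + 42.294 = 529.6 kJ/kg
Q = ṁ·Δh = 2711 kg/h × 529.6 kJ/kg = 1.4358e+06 kJ/h
|Q| = 398.82 kW = 23929 kJ/min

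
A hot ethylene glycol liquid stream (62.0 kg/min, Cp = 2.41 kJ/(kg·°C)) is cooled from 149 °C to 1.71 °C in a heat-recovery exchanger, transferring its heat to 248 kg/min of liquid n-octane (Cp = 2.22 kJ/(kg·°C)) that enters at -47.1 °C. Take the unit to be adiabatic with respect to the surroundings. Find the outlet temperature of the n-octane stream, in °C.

T_c,out = -7.13 °C

Heat released by hot stream: Q = 62.0 × 2.41 × (149 − 1.71) = 22008 kJ/min
Energy balance on cold side (adiabatic exchanger): Q = ṁ_c·Cp_c·(T_c,out − T_c,in)
T_c,out = -47.1 + 22008/(248 × 2.22) = -7.126 °C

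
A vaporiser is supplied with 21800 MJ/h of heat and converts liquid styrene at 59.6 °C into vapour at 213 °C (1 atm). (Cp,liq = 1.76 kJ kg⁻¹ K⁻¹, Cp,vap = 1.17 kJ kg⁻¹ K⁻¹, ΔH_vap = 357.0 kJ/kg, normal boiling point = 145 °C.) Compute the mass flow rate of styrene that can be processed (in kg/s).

Δh = 1.76×(145−59.6) + 357.0 + 1.17×(213−145) = 586.86 kJ/kg
Q = 21800 MJ/h = 6055.6 kJ/s = 6055.6 kJ/s
ṁ = Q/Δh = 6055.6 / 586.86 = 10.318 kg/s

ṁ = 10.3 kg/s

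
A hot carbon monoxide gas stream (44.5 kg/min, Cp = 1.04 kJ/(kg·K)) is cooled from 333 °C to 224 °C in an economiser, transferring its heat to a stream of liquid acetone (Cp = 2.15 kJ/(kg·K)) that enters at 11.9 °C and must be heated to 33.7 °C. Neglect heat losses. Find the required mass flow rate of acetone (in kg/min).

ṁ_c = 108 kg/min

Heat released by hot stream: Q = 44.5 × 1.04 × (333 − 224) = 5044.5 kJ/min
Energy balance on cold side (adiabatic exchanger): Q = ṁ_c·Cp_c·(T_c,out − T_c,in)
ṁ_c = 5044.5 / [2.15 × (33.7 − 11.9)] = 107.63 kg/min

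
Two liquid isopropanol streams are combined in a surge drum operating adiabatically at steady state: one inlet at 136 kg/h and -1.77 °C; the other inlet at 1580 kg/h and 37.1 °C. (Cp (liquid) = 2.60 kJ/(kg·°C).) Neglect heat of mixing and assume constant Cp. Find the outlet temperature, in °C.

No heat crosses the boundary, so H_out = H_in.
T_out = Σ ṁᵢCp,ᵢTᵢ / Σ ṁᵢCp,ᵢ
      = 151780 / 4461.6 = 34.019 °C

T_out = 34.0 °C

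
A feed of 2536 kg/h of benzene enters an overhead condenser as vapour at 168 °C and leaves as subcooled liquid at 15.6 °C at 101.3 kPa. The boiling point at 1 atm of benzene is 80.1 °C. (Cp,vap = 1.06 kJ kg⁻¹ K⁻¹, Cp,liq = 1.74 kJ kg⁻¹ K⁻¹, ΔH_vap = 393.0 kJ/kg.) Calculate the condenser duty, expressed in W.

vapour 168→80.1 °C: -93.174 kJ/kg
condensation at 80.1 °C: -393 kJ/kg
liquid 80.1→15.6 °C: -112.23 kJ/kg
Δh = -93.174 + -393 + -112.23 = -598.4 kJ/kg
Q = ṁ·Δh = 2536 kg/h × -598.4 kJ/kg = -1.5176e+06 kJ/h
|Q| = 421.54 kW = 421540 W

Q_c = 422000 W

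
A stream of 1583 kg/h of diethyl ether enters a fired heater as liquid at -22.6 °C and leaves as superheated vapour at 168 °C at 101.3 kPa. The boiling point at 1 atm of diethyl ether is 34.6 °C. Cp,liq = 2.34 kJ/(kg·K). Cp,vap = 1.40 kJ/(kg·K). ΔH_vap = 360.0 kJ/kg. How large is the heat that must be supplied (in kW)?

liquid -22.6→34.6 °C: 133.85 kJ/kg
vaporisation at 34.6 °C: 360 kJ/kg
vapour 34.6→168 °C: 186.76 kJ/kg
Δh = 133.85 + 360 + 186.76 = 680.61 kJ/kg
Q = ṁ·Δh = 1583 kg/h × 680.61 kJ/kg = 1.0774e+06 kJ/h
|Q| = 299.28 kW

Q = 299 kW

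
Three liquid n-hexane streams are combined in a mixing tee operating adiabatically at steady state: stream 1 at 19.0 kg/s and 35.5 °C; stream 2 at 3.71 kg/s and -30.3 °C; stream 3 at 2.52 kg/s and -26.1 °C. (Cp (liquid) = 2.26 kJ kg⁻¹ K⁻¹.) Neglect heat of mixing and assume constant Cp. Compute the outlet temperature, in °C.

T_out = 19.7 °C

Adiabatic, steady state ⇒ Σ ṁᵢCp,ᵢ(T_out − Tᵢ) = 0
T_out = Σ ṁᵢCp,ᵢTᵢ / Σ ṁᵢCp,ᵢ
      = 1121.7 / 57.02 = 19.672 °C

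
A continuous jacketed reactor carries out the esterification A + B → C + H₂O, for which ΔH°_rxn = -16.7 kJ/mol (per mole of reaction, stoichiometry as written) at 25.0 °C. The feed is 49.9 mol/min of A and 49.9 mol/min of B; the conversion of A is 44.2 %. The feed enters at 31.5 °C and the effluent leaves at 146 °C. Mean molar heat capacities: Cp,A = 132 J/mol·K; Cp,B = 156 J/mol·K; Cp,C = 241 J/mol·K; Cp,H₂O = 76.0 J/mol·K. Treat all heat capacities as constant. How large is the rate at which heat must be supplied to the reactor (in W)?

Extent of reaction ξ = 0.442 × 49.9 = 22.056 mol/min
Reaction term: ξ·ΔH°_rxn = 22.056 × -16.7 = -368.33 kJ/min
Sensible, feed 31.5→25 °C: -93.413 kJ/min
Outlet flows (mol/min): A 27.844, B 27.844, C 22.056, H₂O 22.056
Sensible, products 25→146 °C: 1816.3 kJ/min
Q = ΔH = 1354.6 kJ/min = 22.576 kW
Heat supplied = 22576 W

Q_in = 22600 W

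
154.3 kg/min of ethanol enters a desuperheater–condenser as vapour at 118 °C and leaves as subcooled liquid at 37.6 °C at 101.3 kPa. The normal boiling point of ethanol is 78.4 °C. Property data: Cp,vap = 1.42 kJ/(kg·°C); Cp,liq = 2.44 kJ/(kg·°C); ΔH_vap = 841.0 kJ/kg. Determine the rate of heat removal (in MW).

vapour 118→78.4 °C: -56.232 kJ/kg
condensation at 78.4 °C: -841 kJ/kg
liquid 78.4→37.6 °C: -99.552 kJ/kg
Δh = -56.232 + -841 + -99.552 = -996.78 kJ/kg
Q = ṁ·Δh = 154.3 kg/min × -996.78 kJ/kg = -153800 kJ/min
|Q| = 2563.4 kW = 2.5634 MW

Q_c = 2.56 MW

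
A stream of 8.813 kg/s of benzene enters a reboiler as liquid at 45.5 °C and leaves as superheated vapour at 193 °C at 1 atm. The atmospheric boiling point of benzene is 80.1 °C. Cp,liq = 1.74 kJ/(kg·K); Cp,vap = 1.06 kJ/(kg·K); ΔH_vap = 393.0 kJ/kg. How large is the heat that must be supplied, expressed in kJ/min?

liquid 45.5→80.1 °C: 60.204 kJ/kg
vaporisation at 80.1 °C: 393 kJ/kg
vapour 80.1→193 °C: 119.67 kJ/kg
Δh = 60.204 + 393 + 119.67 = 572.88 kJ/kg
Q = ṁ·Δh = 8.813 kg/s × 572.88 kJ/kg = 5048.8 kJ/s
|Q| = 5048.8 kW = 302930 kJ/min

Q = 303000 kJ/min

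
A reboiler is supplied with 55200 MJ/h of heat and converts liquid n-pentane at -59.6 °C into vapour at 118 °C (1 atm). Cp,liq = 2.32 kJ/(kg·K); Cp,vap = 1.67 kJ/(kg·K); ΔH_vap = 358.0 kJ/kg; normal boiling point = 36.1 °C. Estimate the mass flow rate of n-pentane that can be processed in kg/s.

ṁ = 21.4 kg/s

Δh = 2.32×(36.1−-59.6) + 358.0 + 1.67×(118−36.1) = 716.8 kJ/kg
Q = 55200 MJ/h = 15333 kJ/s = 15333 kJ/s
ṁ = Q/Δh = 15333 / 716.8 = 21.391 kg/s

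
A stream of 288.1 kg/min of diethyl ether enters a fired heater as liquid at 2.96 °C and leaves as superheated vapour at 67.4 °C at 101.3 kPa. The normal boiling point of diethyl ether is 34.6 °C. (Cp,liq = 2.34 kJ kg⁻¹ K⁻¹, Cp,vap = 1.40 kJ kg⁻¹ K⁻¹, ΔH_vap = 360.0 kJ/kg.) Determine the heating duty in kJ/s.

Q = 2300 kJ/s

liquid 2.96→34.6 °C: 74.038 kJ/kg
vaporisation at 34.6 °C: 360 kJ/kg
vapour 34.6→67.4 °C: 45.92 kJ/kg
Δh = 74.038 + 360 + 45.92 = 479.96 kJ/kg
Q = ṁ·Δh = 288.1 kg/min × 479.96 kJ/kg = 138280 kJ/min
|Q| = 2304.6 kW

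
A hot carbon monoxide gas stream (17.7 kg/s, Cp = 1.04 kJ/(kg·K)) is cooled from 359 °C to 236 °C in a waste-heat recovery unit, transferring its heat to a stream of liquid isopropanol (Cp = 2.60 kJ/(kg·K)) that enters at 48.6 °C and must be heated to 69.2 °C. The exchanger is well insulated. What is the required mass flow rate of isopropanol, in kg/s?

ṁ_c = 42.3 kg/s

Heat released by hot stream: Q = 17.7 × 1.04 × (359 − 236) = 2264.2 kJ/s
Energy balance on cold side (adiabatic exchanger): Q = ṁ_c·Cp_c·(T_c,out − T_c,in)
ṁ_c = 2264.2 / [2.60 × (69.2 − 48.6)] = 42.274 kg/s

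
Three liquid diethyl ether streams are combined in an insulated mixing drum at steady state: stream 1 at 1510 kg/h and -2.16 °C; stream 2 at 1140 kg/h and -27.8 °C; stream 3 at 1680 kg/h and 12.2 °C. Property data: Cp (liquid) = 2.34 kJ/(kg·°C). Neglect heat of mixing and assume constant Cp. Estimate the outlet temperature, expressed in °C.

No heat crosses the boundary, so H_out = H_in.
T_out = Σ ṁᵢCp,ᵢTᵢ / Σ ṁᵢCp,ᵢ
      = -33831 / 10132 = -3.3389 °C

T_out = -3.34 °C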